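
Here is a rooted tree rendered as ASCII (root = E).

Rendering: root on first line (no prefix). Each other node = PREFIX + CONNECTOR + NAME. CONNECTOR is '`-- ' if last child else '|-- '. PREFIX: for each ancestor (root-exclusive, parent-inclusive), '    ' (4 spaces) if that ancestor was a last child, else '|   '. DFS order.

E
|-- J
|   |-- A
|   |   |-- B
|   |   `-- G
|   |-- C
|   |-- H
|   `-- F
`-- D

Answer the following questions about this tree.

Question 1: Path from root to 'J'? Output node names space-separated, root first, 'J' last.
Walk down from root: E -> J

Answer: E J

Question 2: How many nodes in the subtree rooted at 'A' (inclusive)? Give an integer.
Subtree rooted at A contains: A, B, G
Count = 3

Answer: 3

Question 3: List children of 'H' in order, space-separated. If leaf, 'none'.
Node H's children (from adjacency): (leaf)

Answer: none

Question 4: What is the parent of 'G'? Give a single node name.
Scan adjacency: G appears as child of A

Answer: A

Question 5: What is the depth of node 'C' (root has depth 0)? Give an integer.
Path from root to C: E -> J -> C
Depth = number of edges = 2

Answer: 2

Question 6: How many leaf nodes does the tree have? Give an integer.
Answer: 6

Derivation:
Leaves (nodes with no children): B, C, D, F, G, H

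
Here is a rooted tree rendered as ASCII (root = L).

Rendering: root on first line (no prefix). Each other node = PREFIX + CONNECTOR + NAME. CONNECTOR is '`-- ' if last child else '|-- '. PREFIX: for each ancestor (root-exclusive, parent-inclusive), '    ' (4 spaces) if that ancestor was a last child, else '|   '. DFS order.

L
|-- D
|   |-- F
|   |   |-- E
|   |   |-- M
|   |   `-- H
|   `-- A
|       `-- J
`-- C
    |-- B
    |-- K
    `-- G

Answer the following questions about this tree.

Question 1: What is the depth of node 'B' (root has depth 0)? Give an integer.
Path from root to B: L -> C -> B
Depth = number of edges = 2

Answer: 2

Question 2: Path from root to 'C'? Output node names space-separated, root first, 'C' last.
Walk down from root: L -> C

Answer: L C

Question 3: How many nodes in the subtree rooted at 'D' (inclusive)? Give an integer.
Answer: 7

Derivation:
Subtree rooted at D contains: A, D, E, F, H, J, M
Count = 7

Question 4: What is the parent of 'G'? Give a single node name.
Scan adjacency: G appears as child of C

Answer: C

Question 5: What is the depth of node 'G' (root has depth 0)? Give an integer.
Answer: 2

Derivation:
Path from root to G: L -> C -> G
Depth = number of edges = 2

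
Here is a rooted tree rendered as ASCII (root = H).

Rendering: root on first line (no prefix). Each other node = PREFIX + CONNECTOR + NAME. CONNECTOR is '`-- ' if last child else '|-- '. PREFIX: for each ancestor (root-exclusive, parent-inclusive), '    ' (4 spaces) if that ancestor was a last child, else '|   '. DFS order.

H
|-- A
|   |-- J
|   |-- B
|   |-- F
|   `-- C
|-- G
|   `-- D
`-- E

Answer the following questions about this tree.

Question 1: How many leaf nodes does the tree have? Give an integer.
Leaves (nodes with no children): B, C, D, E, F, J

Answer: 6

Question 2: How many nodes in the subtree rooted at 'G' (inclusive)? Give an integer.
Subtree rooted at G contains: D, G
Count = 2

Answer: 2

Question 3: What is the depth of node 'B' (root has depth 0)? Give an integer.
Answer: 2

Derivation:
Path from root to B: H -> A -> B
Depth = number of edges = 2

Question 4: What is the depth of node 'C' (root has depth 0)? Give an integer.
Path from root to C: H -> A -> C
Depth = number of edges = 2

Answer: 2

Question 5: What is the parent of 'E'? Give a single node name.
Scan adjacency: E appears as child of H

Answer: H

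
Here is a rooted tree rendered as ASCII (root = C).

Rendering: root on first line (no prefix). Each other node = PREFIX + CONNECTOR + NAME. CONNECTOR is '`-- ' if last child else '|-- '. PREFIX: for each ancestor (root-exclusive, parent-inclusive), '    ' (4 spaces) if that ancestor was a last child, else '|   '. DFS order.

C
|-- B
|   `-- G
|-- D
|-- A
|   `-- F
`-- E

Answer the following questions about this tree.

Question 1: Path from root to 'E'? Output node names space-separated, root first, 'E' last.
Answer: C E

Derivation:
Walk down from root: C -> E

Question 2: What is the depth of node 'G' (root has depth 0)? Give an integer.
Path from root to G: C -> B -> G
Depth = number of edges = 2

Answer: 2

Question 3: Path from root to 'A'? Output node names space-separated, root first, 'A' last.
Answer: C A

Derivation:
Walk down from root: C -> A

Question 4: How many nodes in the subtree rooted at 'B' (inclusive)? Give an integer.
Answer: 2

Derivation:
Subtree rooted at B contains: B, G
Count = 2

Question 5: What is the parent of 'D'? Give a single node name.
Scan adjacency: D appears as child of C

Answer: C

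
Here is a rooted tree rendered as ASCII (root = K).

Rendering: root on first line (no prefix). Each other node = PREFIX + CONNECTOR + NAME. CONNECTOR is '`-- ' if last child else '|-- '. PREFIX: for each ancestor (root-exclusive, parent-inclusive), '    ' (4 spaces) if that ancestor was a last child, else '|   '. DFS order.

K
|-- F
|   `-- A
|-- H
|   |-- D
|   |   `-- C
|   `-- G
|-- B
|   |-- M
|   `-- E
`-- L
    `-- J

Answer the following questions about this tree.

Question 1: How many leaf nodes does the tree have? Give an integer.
Answer: 6

Derivation:
Leaves (nodes with no children): A, C, E, G, J, M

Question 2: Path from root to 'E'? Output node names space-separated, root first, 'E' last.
Answer: K B E

Derivation:
Walk down from root: K -> B -> E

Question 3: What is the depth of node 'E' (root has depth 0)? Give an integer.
Path from root to E: K -> B -> E
Depth = number of edges = 2

Answer: 2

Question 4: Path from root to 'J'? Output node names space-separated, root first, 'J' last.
Answer: K L J

Derivation:
Walk down from root: K -> L -> J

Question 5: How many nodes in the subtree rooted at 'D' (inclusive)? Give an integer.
Subtree rooted at D contains: C, D
Count = 2

Answer: 2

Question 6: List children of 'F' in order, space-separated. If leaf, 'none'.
Node F's children (from adjacency): A

Answer: A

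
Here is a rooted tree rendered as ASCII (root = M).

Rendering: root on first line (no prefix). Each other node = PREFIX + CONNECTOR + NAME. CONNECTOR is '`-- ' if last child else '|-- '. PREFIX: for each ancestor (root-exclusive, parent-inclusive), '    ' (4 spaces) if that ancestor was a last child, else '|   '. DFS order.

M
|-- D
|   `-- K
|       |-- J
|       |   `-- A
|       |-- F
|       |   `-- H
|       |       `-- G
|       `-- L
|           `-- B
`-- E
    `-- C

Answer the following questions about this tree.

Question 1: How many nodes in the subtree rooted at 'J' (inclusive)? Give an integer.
Answer: 2

Derivation:
Subtree rooted at J contains: A, J
Count = 2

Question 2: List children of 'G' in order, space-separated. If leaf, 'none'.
Node G's children (from adjacency): (leaf)

Answer: none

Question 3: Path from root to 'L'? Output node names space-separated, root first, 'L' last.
Answer: M D K L

Derivation:
Walk down from root: M -> D -> K -> L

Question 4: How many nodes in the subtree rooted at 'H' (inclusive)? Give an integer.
Subtree rooted at H contains: G, H
Count = 2

Answer: 2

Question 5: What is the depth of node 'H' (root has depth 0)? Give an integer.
Answer: 4

Derivation:
Path from root to H: M -> D -> K -> F -> H
Depth = number of edges = 4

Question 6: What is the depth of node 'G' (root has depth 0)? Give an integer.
Answer: 5

Derivation:
Path from root to G: M -> D -> K -> F -> H -> G
Depth = number of edges = 5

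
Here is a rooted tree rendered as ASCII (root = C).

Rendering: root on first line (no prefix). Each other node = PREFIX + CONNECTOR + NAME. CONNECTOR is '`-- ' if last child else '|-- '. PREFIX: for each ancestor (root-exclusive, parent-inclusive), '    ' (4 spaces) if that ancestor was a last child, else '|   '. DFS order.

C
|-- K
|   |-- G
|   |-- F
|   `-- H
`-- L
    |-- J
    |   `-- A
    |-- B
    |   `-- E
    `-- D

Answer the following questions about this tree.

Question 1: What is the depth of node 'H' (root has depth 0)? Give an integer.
Answer: 2

Derivation:
Path from root to H: C -> K -> H
Depth = number of edges = 2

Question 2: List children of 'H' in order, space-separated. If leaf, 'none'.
Answer: none

Derivation:
Node H's children (from adjacency): (leaf)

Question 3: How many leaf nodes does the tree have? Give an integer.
Leaves (nodes with no children): A, D, E, F, G, H

Answer: 6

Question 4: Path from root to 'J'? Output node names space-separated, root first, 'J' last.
Answer: C L J

Derivation:
Walk down from root: C -> L -> J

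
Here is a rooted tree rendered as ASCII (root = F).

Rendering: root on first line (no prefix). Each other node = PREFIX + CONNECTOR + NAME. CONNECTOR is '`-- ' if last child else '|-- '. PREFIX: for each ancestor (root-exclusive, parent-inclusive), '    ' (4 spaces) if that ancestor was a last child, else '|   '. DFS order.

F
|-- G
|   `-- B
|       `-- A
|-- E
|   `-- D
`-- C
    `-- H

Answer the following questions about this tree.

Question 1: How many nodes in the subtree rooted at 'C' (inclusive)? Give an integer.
Answer: 2

Derivation:
Subtree rooted at C contains: C, H
Count = 2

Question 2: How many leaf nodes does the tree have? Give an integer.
Leaves (nodes with no children): A, D, H

Answer: 3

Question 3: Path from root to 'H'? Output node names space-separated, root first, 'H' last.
Answer: F C H

Derivation:
Walk down from root: F -> C -> H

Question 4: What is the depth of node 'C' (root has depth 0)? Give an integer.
Path from root to C: F -> C
Depth = number of edges = 1

Answer: 1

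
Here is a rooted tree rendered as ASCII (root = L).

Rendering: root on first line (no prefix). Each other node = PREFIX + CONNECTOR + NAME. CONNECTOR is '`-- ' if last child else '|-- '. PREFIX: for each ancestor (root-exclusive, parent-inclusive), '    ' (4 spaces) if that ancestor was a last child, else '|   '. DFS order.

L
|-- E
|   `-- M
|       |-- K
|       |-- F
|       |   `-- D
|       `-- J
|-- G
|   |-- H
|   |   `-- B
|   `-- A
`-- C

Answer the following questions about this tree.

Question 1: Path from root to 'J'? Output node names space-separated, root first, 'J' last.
Walk down from root: L -> E -> M -> J

Answer: L E M J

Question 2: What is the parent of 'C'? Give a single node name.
Scan adjacency: C appears as child of L

Answer: L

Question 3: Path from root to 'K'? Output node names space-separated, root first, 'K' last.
Answer: L E M K

Derivation:
Walk down from root: L -> E -> M -> K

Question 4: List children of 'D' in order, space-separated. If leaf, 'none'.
Answer: none

Derivation:
Node D's children (from adjacency): (leaf)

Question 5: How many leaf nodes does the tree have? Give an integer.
Leaves (nodes with no children): A, B, C, D, J, K

Answer: 6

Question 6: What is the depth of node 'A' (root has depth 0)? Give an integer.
Answer: 2

Derivation:
Path from root to A: L -> G -> A
Depth = number of edges = 2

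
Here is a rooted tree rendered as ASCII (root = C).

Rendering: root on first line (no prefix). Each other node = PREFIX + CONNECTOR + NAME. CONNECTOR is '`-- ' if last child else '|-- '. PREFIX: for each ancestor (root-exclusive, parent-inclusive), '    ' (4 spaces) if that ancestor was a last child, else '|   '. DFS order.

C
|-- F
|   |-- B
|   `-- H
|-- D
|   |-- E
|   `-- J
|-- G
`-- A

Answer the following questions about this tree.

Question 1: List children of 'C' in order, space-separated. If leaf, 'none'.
Answer: F D G A

Derivation:
Node C's children (from adjacency): F, D, G, A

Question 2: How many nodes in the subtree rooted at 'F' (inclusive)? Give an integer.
Subtree rooted at F contains: B, F, H
Count = 3

Answer: 3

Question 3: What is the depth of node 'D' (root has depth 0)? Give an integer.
Path from root to D: C -> D
Depth = number of edges = 1

Answer: 1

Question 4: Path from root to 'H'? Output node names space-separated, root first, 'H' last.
Answer: C F H

Derivation:
Walk down from root: C -> F -> H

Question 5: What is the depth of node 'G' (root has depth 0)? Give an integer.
Path from root to G: C -> G
Depth = number of edges = 1

Answer: 1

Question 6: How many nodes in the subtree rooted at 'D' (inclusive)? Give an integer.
Subtree rooted at D contains: D, E, J
Count = 3

Answer: 3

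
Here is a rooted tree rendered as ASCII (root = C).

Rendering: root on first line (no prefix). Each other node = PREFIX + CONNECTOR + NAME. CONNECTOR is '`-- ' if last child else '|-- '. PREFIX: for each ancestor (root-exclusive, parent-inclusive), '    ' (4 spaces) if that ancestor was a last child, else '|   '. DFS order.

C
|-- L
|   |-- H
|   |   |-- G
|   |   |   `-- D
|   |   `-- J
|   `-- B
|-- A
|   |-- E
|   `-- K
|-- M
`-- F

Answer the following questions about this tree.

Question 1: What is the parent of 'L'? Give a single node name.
Scan adjacency: L appears as child of C

Answer: C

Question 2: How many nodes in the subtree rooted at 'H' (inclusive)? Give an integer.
Subtree rooted at H contains: D, G, H, J
Count = 4

Answer: 4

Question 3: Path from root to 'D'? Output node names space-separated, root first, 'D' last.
Walk down from root: C -> L -> H -> G -> D

Answer: C L H G D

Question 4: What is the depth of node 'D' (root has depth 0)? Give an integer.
Answer: 4

Derivation:
Path from root to D: C -> L -> H -> G -> D
Depth = number of edges = 4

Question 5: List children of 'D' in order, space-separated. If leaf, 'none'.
Answer: none

Derivation:
Node D's children (from adjacency): (leaf)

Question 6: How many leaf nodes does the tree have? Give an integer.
Leaves (nodes with no children): B, D, E, F, J, K, M

Answer: 7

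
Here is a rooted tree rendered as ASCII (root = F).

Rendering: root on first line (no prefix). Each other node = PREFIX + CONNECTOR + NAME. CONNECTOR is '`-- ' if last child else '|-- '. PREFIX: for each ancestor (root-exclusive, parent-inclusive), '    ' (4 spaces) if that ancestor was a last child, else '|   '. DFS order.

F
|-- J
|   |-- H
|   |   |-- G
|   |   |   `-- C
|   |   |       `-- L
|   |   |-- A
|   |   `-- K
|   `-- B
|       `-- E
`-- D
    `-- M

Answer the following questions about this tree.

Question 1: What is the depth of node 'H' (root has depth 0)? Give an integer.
Path from root to H: F -> J -> H
Depth = number of edges = 2

Answer: 2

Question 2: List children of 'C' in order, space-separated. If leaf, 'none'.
Node C's children (from adjacency): L

Answer: L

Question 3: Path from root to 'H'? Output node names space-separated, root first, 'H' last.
Answer: F J H

Derivation:
Walk down from root: F -> J -> H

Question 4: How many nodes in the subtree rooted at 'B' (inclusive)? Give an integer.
Answer: 2

Derivation:
Subtree rooted at B contains: B, E
Count = 2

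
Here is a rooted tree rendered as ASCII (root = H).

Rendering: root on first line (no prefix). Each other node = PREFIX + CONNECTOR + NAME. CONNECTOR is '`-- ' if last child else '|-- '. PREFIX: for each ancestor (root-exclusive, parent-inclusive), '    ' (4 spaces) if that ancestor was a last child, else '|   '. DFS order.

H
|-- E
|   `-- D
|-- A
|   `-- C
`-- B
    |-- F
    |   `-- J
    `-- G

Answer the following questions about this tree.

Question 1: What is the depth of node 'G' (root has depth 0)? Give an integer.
Answer: 2

Derivation:
Path from root to G: H -> B -> G
Depth = number of edges = 2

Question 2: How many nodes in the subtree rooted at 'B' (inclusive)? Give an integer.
Subtree rooted at B contains: B, F, G, J
Count = 4

Answer: 4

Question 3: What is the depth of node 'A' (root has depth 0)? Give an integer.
Answer: 1

Derivation:
Path from root to A: H -> A
Depth = number of edges = 1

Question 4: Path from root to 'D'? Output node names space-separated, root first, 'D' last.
Answer: H E D

Derivation:
Walk down from root: H -> E -> D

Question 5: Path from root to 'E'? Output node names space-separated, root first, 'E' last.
Walk down from root: H -> E

Answer: H E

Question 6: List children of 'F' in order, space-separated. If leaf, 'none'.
Answer: J

Derivation:
Node F's children (from adjacency): J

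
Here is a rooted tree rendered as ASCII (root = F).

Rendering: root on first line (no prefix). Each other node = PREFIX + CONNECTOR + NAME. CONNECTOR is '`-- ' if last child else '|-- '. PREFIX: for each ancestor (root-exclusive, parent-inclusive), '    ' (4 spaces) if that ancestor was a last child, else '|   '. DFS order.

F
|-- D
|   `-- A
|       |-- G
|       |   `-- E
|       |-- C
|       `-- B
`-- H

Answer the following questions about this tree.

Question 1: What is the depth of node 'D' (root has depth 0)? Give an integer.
Answer: 1

Derivation:
Path from root to D: F -> D
Depth = number of edges = 1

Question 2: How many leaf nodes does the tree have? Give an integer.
Leaves (nodes with no children): B, C, E, H

Answer: 4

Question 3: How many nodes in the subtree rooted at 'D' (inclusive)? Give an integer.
Answer: 6

Derivation:
Subtree rooted at D contains: A, B, C, D, E, G
Count = 6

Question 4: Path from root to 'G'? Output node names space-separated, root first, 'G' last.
Answer: F D A G

Derivation:
Walk down from root: F -> D -> A -> G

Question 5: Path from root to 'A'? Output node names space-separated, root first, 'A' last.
Answer: F D A

Derivation:
Walk down from root: F -> D -> A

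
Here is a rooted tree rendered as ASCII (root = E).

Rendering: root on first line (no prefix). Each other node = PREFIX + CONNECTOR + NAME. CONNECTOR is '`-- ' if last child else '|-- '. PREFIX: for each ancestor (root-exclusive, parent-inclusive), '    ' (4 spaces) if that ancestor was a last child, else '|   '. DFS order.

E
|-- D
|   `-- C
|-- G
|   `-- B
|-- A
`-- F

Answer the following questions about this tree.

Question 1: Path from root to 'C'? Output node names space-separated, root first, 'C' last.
Answer: E D C

Derivation:
Walk down from root: E -> D -> C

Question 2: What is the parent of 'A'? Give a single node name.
Scan adjacency: A appears as child of E

Answer: E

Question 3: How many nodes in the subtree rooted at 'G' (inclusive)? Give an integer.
Subtree rooted at G contains: B, G
Count = 2

Answer: 2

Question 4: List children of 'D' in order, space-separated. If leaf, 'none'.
Answer: C

Derivation:
Node D's children (from adjacency): C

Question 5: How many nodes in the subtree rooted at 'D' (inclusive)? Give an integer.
Subtree rooted at D contains: C, D
Count = 2

Answer: 2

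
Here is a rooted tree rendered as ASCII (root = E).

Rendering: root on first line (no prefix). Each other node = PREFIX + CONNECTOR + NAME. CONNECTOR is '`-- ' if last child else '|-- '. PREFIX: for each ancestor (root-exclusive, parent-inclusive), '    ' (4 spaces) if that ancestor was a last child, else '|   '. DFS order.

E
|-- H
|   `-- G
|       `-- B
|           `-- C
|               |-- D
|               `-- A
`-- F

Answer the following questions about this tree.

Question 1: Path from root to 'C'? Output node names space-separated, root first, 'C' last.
Answer: E H G B C

Derivation:
Walk down from root: E -> H -> G -> B -> C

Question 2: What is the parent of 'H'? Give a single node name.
Answer: E

Derivation:
Scan adjacency: H appears as child of E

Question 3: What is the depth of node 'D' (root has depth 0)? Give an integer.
Answer: 5

Derivation:
Path from root to D: E -> H -> G -> B -> C -> D
Depth = number of edges = 5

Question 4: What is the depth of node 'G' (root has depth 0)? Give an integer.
Answer: 2

Derivation:
Path from root to G: E -> H -> G
Depth = number of edges = 2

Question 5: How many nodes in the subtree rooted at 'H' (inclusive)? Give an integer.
Answer: 6

Derivation:
Subtree rooted at H contains: A, B, C, D, G, H
Count = 6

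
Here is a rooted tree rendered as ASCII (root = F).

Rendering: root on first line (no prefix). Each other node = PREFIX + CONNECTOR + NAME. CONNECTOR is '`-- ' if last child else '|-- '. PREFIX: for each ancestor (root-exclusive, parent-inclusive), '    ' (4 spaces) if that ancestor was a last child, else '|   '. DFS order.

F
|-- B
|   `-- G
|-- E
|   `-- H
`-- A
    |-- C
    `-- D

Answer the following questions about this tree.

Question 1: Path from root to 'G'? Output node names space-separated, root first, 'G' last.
Answer: F B G

Derivation:
Walk down from root: F -> B -> G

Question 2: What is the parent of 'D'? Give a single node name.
Scan adjacency: D appears as child of A

Answer: A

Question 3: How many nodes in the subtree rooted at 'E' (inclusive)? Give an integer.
Subtree rooted at E contains: E, H
Count = 2

Answer: 2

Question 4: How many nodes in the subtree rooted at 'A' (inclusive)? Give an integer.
Answer: 3

Derivation:
Subtree rooted at A contains: A, C, D
Count = 3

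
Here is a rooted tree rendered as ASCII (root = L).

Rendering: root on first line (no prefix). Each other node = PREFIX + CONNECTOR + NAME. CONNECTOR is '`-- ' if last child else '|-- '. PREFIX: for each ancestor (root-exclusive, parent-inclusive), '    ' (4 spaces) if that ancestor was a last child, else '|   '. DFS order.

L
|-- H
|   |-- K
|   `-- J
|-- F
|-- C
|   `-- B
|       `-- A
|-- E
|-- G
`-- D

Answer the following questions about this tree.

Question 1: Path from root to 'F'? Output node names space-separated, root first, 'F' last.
Answer: L F

Derivation:
Walk down from root: L -> F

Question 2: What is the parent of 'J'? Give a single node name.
Scan adjacency: J appears as child of H

Answer: H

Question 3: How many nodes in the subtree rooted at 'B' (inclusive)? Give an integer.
Answer: 2

Derivation:
Subtree rooted at B contains: A, B
Count = 2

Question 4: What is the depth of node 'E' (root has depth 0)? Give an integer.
Answer: 1

Derivation:
Path from root to E: L -> E
Depth = number of edges = 1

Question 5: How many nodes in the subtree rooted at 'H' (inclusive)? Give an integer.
Subtree rooted at H contains: H, J, K
Count = 3

Answer: 3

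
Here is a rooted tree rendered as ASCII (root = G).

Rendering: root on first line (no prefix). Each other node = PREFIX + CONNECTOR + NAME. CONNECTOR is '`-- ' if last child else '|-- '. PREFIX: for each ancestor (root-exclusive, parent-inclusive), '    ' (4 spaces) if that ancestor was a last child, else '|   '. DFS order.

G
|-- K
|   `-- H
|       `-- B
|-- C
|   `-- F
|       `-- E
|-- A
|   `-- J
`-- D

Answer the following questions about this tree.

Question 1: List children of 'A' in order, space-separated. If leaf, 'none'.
Answer: J

Derivation:
Node A's children (from adjacency): J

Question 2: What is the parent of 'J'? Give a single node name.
Scan adjacency: J appears as child of A

Answer: A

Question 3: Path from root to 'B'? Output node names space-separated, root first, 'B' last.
Walk down from root: G -> K -> H -> B

Answer: G K H B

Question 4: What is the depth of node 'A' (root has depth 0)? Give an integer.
Answer: 1

Derivation:
Path from root to A: G -> A
Depth = number of edges = 1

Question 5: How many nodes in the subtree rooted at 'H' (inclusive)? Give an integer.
Subtree rooted at H contains: B, H
Count = 2

Answer: 2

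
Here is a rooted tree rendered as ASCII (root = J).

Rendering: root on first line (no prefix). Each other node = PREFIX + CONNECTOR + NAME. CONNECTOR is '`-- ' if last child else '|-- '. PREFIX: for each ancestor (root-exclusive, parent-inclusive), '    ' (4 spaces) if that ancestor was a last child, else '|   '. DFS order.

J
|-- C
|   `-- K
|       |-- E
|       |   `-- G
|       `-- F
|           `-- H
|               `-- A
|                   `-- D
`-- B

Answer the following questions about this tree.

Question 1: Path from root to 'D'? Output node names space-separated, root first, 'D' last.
Answer: J C K F H A D

Derivation:
Walk down from root: J -> C -> K -> F -> H -> A -> D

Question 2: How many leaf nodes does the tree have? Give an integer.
Answer: 3

Derivation:
Leaves (nodes with no children): B, D, G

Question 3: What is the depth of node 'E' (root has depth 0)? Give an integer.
Answer: 3

Derivation:
Path from root to E: J -> C -> K -> E
Depth = number of edges = 3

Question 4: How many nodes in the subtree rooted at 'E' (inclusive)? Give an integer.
Subtree rooted at E contains: E, G
Count = 2

Answer: 2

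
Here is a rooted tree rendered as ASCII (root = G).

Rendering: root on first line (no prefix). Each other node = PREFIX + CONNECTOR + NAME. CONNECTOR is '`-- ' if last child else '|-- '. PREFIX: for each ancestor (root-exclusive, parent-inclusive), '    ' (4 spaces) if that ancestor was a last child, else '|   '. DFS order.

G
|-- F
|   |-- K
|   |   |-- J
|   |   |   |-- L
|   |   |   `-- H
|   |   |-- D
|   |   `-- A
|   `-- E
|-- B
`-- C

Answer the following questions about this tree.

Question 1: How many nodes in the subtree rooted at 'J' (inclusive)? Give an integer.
Answer: 3

Derivation:
Subtree rooted at J contains: H, J, L
Count = 3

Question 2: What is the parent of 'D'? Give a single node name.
Answer: K

Derivation:
Scan adjacency: D appears as child of K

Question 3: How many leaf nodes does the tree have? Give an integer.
Answer: 7

Derivation:
Leaves (nodes with no children): A, B, C, D, E, H, L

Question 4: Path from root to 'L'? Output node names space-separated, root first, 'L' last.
Walk down from root: G -> F -> K -> J -> L

Answer: G F K J L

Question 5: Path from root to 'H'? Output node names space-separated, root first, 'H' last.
Answer: G F K J H

Derivation:
Walk down from root: G -> F -> K -> J -> H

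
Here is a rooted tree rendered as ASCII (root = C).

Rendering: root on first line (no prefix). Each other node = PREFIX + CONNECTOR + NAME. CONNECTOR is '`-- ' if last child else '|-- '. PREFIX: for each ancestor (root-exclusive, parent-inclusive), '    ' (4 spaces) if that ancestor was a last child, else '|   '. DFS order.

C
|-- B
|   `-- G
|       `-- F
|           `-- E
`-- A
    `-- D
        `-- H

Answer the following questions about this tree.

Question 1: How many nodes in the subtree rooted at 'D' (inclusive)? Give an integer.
Answer: 2

Derivation:
Subtree rooted at D contains: D, H
Count = 2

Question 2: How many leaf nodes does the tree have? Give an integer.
Answer: 2

Derivation:
Leaves (nodes with no children): E, H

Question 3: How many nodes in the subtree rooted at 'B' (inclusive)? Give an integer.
Answer: 4

Derivation:
Subtree rooted at B contains: B, E, F, G
Count = 4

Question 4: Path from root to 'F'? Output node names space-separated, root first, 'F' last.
Answer: C B G F

Derivation:
Walk down from root: C -> B -> G -> F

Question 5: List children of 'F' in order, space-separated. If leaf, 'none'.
Answer: E

Derivation:
Node F's children (from adjacency): E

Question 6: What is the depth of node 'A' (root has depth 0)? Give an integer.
Answer: 1

Derivation:
Path from root to A: C -> A
Depth = number of edges = 1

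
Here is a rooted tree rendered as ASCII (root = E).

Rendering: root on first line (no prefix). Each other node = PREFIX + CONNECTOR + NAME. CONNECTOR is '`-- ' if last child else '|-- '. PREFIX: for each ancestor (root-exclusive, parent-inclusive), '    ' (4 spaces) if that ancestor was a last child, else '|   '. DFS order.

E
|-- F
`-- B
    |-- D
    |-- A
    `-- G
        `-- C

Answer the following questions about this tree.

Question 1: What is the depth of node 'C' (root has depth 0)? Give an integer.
Path from root to C: E -> B -> G -> C
Depth = number of edges = 3

Answer: 3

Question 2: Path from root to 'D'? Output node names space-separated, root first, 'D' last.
Walk down from root: E -> B -> D

Answer: E B D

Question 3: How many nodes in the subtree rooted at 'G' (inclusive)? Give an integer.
Answer: 2

Derivation:
Subtree rooted at G contains: C, G
Count = 2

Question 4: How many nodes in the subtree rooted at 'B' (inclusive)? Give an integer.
Answer: 5

Derivation:
Subtree rooted at B contains: A, B, C, D, G
Count = 5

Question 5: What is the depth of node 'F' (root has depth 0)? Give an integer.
Answer: 1

Derivation:
Path from root to F: E -> F
Depth = number of edges = 1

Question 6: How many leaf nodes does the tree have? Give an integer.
Answer: 4

Derivation:
Leaves (nodes with no children): A, C, D, F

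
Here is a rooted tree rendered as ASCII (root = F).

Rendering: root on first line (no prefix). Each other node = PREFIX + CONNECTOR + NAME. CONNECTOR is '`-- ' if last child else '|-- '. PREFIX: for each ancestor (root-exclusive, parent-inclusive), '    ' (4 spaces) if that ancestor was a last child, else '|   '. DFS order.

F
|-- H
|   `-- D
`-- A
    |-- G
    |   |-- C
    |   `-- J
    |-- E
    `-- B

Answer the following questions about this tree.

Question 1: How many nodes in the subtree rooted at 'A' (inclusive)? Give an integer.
Subtree rooted at A contains: A, B, C, E, G, J
Count = 6

Answer: 6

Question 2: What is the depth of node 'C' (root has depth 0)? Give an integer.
Answer: 3

Derivation:
Path from root to C: F -> A -> G -> C
Depth = number of edges = 3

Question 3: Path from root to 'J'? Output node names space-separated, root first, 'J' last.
Answer: F A G J

Derivation:
Walk down from root: F -> A -> G -> J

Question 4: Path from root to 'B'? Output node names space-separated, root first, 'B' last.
Walk down from root: F -> A -> B

Answer: F A B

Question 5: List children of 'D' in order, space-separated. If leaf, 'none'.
Answer: none

Derivation:
Node D's children (from adjacency): (leaf)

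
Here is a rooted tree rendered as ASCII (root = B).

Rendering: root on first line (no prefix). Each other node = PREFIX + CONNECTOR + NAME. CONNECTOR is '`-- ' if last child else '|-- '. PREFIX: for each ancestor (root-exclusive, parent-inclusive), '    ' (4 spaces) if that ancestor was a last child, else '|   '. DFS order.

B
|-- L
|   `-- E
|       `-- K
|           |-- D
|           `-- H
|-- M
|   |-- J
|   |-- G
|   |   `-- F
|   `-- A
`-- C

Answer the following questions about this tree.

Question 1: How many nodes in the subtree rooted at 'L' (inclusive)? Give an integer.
Answer: 5

Derivation:
Subtree rooted at L contains: D, E, H, K, L
Count = 5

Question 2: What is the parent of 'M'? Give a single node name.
Answer: B

Derivation:
Scan adjacency: M appears as child of B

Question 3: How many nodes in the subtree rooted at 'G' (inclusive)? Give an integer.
Answer: 2

Derivation:
Subtree rooted at G contains: F, G
Count = 2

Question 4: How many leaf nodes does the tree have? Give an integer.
Answer: 6

Derivation:
Leaves (nodes with no children): A, C, D, F, H, J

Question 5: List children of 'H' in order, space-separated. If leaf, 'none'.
Answer: none

Derivation:
Node H's children (from adjacency): (leaf)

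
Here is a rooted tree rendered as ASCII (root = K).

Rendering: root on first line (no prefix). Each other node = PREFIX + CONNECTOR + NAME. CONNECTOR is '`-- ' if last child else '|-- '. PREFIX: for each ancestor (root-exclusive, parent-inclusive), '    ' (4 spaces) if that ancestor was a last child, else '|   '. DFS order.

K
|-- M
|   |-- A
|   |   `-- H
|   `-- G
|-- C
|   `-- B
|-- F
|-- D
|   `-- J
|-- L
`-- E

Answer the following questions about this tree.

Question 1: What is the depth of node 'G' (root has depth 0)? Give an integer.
Path from root to G: K -> M -> G
Depth = number of edges = 2

Answer: 2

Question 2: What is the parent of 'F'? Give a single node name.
Answer: K

Derivation:
Scan adjacency: F appears as child of K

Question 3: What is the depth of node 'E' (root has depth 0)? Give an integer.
Path from root to E: K -> E
Depth = number of edges = 1

Answer: 1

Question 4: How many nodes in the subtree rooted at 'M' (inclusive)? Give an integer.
Subtree rooted at M contains: A, G, H, M
Count = 4

Answer: 4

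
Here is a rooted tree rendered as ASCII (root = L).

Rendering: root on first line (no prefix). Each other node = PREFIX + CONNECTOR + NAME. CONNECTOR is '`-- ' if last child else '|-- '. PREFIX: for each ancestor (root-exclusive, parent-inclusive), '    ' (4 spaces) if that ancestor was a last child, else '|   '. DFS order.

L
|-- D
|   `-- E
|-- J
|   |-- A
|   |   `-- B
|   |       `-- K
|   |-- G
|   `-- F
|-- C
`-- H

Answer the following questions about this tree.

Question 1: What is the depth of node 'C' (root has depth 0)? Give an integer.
Path from root to C: L -> C
Depth = number of edges = 1

Answer: 1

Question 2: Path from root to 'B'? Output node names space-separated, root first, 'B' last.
Answer: L J A B

Derivation:
Walk down from root: L -> J -> A -> B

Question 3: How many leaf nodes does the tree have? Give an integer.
Answer: 6

Derivation:
Leaves (nodes with no children): C, E, F, G, H, K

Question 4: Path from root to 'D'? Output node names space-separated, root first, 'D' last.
Walk down from root: L -> D

Answer: L D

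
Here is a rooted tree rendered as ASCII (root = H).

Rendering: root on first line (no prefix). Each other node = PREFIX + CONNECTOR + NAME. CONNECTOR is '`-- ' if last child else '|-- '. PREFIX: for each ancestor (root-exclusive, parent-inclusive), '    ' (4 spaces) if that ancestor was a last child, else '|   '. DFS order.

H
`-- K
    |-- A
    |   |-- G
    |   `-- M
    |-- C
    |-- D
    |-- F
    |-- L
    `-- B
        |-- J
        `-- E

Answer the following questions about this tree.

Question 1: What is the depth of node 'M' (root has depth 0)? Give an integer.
Answer: 3

Derivation:
Path from root to M: H -> K -> A -> M
Depth = number of edges = 3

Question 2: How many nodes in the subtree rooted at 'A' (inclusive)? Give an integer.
Answer: 3

Derivation:
Subtree rooted at A contains: A, G, M
Count = 3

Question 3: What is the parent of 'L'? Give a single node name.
Scan adjacency: L appears as child of K

Answer: K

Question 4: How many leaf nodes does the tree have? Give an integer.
Leaves (nodes with no children): C, D, E, F, G, J, L, M

Answer: 8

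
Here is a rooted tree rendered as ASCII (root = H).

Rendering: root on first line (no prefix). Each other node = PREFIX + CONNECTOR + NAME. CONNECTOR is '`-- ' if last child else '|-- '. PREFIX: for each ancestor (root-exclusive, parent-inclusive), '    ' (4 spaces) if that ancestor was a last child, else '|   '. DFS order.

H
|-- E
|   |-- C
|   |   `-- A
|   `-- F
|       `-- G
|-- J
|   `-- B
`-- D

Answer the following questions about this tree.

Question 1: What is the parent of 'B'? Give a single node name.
Answer: J

Derivation:
Scan adjacency: B appears as child of J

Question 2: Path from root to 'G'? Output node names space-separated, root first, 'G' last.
Walk down from root: H -> E -> F -> G

Answer: H E F G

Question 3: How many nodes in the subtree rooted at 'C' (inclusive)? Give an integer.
Subtree rooted at C contains: A, C
Count = 2

Answer: 2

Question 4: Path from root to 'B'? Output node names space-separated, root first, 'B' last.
Walk down from root: H -> J -> B

Answer: H J B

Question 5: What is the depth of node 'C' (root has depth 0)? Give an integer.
Path from root to C: H -> E -> C
Depth = number of edges = 2

Answer: 2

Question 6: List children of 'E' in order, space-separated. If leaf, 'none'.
Answer: C F

Derivation:
Node E's children (from adjacency): C, F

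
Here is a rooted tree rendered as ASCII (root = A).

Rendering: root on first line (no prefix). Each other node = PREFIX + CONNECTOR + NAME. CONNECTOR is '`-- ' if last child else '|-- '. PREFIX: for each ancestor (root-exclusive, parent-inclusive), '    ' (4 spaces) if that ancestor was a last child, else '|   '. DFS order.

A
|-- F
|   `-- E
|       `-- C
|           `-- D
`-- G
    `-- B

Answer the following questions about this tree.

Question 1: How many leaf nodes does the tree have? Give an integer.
Answer: 2

Derivation:
Leaves (nodes with no children): B, D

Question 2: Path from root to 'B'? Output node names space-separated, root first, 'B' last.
Walk down from root: A -> G -> B

Answer: A G B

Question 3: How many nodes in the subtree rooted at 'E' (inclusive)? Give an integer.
Subtree rooted at E contains: C, D, E
Count = 3

Answer: 3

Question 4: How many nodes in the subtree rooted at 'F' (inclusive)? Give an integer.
Subtree rooted at F contains: C, D, E, F
Count = 4

Answer: 4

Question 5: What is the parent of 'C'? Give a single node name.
Answer: E

Derivation:
Scan adjacency: C appears as child of E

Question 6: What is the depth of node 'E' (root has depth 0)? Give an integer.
Answer: 2

Derivation:
Path from root to E: A -> F -> E
Depth = number of edges = 2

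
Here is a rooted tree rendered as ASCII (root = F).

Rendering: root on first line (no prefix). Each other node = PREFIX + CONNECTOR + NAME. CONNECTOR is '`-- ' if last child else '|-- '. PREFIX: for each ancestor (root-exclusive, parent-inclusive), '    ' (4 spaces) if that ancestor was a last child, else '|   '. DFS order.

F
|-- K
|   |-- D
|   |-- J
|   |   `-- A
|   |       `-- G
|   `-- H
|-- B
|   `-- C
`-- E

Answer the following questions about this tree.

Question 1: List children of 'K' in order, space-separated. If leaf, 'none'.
Node K's children (from adjacency): D, J, H

Answer: D J H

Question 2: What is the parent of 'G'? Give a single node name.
Answer: A

Derivation:
Scan adjacency: G appears as child of A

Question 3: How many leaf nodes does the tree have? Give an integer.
Answer: 5

Derivation:
Leaves (nodes with no children): C, D, E, G, H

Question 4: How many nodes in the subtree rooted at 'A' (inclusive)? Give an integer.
Subtree rooted at A contains: A, G
Count = 2

Answer: 2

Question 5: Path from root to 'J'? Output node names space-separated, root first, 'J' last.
Answer: F K J

Derivation:
Walk down from root: F -> K -> J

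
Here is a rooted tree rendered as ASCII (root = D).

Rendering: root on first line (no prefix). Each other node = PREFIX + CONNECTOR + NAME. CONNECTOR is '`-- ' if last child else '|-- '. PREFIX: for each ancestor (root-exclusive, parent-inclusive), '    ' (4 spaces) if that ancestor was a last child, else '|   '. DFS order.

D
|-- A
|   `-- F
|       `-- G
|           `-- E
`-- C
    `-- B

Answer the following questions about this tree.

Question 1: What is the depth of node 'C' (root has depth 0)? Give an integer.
Answer: 1

Derivation:
Path from root to C: D -> C
Depth = number of edges = 1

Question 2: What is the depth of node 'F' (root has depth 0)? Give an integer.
Path from root to F: D -> A -> F
Depth = number of edges = 2

Answer: 2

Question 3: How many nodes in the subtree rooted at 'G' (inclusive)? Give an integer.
Subtree rooted at G contains: E, G
Count = 2

Answer: 2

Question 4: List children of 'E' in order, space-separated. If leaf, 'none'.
Answer: none

Derivation:
Node E's children (from adjacency): (leaf)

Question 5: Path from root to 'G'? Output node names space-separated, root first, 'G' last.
Walk down from root: D -> A -> F -> G

Answer: D A F G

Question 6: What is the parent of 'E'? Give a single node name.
Scan adjacency: E appears as child of G

Answer: G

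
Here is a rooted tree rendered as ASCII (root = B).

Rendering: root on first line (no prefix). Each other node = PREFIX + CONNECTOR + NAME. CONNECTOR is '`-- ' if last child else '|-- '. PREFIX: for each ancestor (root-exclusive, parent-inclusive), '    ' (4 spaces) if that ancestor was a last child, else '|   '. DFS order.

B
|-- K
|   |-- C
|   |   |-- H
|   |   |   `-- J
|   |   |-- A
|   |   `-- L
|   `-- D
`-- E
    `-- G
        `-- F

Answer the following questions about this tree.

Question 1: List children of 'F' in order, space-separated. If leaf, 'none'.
Answer: none

Derivation:
Node F's children (from adjacency): (leaf)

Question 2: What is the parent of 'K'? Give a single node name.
Answer: B

Derivation:
Scan adjacency: K appears as child of B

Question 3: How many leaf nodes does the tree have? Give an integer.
Leaves (nodes with no children): A, D, F, J, L

Answer: 5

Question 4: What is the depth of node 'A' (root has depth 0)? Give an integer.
Path from root to A: B -> K -> C -> A
Depth = number of edges = 3

Answer: 3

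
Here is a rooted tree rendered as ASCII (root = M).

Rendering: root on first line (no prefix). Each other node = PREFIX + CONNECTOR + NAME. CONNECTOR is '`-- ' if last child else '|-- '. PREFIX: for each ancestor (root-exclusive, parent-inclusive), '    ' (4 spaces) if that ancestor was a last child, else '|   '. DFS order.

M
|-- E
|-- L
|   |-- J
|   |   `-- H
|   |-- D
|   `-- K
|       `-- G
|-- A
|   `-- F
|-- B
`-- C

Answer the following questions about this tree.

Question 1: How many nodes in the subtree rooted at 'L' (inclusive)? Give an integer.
Subtree rooted at L contains: D, G, H, J, K, L
Count = 6

Answer: 6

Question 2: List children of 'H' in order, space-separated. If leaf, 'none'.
Node H's children (from adjacency): (leaf)

Answer: none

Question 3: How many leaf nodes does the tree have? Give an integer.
Answer: 7

Derivation:
Leaves (nodes with no children): B, C, D, E, F, G, H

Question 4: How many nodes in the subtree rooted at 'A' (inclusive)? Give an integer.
Answer: 2

Derivation:
Subtree rooted at A contains: A, F
Count = 2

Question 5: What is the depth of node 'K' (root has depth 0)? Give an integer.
Path from root to K: M -> L -> K
Depth = number of edges = 2

Answer: 2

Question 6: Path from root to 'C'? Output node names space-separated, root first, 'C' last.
Answer: M C

Derivation:
Walk down from root: M -> C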